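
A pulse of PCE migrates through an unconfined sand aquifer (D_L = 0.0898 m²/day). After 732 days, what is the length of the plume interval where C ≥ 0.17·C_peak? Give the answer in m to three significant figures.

The plume is Gaussian with σ = √(2Dt) = √(2 × 0.0898 × 732) = 11.47 m.
C/C_peak = exp(−Δx²/(2σ²)) = 0.17 ⇒ Δx = σ·√(−2 ln 0.17) = 11.47 × 1.883 = 21.60 m.
Width = 2Δx = 43.2 m.

43.2 m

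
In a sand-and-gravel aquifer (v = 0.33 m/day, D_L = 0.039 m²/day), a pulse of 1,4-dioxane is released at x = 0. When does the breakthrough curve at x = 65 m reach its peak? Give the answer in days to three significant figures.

For the 1D instantaneous-source solution, setting ∂C/∂t = 0 at fixed x gives v²t² + 2Dt − x² = 0, so t = (√(D² + v²x²) − D)/v².
√(D² + v²x²) = √(0.039² + 0.33² × 65²) = 21.45; v² = 0.1089.
t = (21.45 − 0.039)/0.1089 = 197 days (vs. the pure-advection estimate x/v = 197 d).

197 days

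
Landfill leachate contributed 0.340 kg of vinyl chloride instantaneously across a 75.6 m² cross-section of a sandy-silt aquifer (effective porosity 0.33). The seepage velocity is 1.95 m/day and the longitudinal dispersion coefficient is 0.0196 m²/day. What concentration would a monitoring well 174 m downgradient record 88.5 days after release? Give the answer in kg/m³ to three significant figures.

0.00218 kg/m³

For an instantaneous plane source, C(x,t) = M/(n_e·A·√(4πDt)) · exp(−(x−vt)²/(4Dt)), with n_e·A the pore (flow) area.
Plume center vt = 1.95 × 88.5 = 172.575 m, so the well at 174 m is 1.425 m downgradient of the peak.
√(4πDt) = 4.669 m, giving peak height M/(n_e·A·√(4πDt)) = 0.340/(0.33 × 75.6 × 4.669) = 0.002919 kg/m³.
(x−vt)²/(4Dt) = (1.425)²/(4 × 0.0196 × 88.5) = 0.2927; exp(−0.2927) = 0.7462.
C = 0.002919 × 0.7462 = 0.00218 kg/m³.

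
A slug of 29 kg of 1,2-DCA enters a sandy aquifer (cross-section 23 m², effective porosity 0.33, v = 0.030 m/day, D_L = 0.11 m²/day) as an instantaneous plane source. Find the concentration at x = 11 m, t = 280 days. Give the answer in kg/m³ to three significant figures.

For an instantaneous plane source, C(x,t) = M/(n_e·A·√(4πDt)) · exp(−(x−vt)²/(4Dt)), with n_e·A the pore (flow) area.
Plume center vt = 0.030 × 280 = 8.4 m, so the well at 11 m is 2.6 m downgradient of the peak.
√(4πDt) = 19.67 m, giving peak height M/(n_e·A·√(4πDt)) = 29/(0.33 × 23 × 19.67) = 0.1942 kg/m³.
(x−vt)²/(4Dt) = (2.6)²/(4 × 0.11 × 280) = 0.05487; exp(−0.05487) = 0.9466.
C = 0.1942 × 0.9466 = 0.184 kg/m³.

0.184 kg/m³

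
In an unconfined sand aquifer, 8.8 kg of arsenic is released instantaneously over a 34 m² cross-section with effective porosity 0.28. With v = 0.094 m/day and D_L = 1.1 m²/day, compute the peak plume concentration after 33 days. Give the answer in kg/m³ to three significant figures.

0.0433 kg/m³

The peak of an instantaneous 1D plume sits at x = vt; there the Gaussian factor is 1 and C_max = M/(n_e·A·√(4πDt)), where n_e·A is the pore area the mass is dissolved in.
√(4πDt) = √(4π × 1.1 × 33) = 21.36 m, so C_max = 8.8/(0.28 × 34 × 21.36) = 0.0433 kg/m³.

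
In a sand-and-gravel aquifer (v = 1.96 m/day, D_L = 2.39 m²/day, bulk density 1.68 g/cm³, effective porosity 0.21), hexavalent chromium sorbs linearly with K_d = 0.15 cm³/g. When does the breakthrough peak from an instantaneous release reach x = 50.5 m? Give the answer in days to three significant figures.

55.3 days

Retardation factor R = 1 + ρ_b·K_d/n = 1 + 1.68 × 0.15/0.21 = 2.200.
Sorption retards both mechanisms: v_R = v/R = 0.8909 m/day, D_R = D/R = 1.086 m²/day.
Peak time from v_R²t² + 2D_R t − x² = 0: t = (√(D_R² + v_R²x²) − D_R)/v_R².
√(D_R² + v_R²x²) = √(1.086² + 0.8909² × 50.5²) = 45.00; v_R² = 0.7937.
t = (45.00 − 1.086)/0.7937 = 55.3 days.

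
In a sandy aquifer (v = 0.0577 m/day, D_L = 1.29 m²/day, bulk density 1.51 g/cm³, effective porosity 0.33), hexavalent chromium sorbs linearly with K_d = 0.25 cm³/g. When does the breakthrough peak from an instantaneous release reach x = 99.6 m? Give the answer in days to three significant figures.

2960 days

Retardation factor R = 1 + ρ_b·K_d/n = 1 + 1.51 × 0.25/0.33 = 2.144.
Sorption retards both mechanisms: v_R = v/R = 0.02691 m/day, D_R = D/R = 0.6017 m²/day.
Peak time from v_R²t² + 2D_R t − x² = 0: t = (√(D_R² + v_R²x²) − D_R)/v_R².
√(D_R² + v_R²x²) = √(0.6017² + 0.02691² × 99.6²) = 2.747; v_R² = 0.0007241.
t = (2.747 − 0.6017)/0.0007241 = 2960 days.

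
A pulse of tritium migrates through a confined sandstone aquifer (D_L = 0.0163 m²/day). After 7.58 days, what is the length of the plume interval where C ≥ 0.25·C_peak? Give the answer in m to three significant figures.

The plume is Gaussian with σ = √(2Dt) = √(2 × 0.0163 × 7.58) = 0.4971 m.
C/C_peak = exp(−Δx²/(2σ²)) = 0.25 ⇒ Δx = σ·√(−2 ln 0.25) = 0.4971 × 1.665 = 0.8277 m.
Width = 2Δx = 1.66 m.

1.66 m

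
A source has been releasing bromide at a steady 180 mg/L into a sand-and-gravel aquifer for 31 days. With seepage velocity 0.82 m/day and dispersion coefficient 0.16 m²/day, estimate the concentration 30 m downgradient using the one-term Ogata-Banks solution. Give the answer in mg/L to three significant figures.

For a continuous step input, C/C₀ ≈ ½·erfc((x−vt)/(2√(Dt))).
vt = 0.82 × 31 = 25.42 m and 2√(Dt) = 2√(0.16 × 31) = 4.454 m.
Argument (x−vt)/(2√(Dt)) = (30 − 25.42)/4.454 = 1.028; ½·erfc(1.028) = 0.07300.
C = 180 × 0.07300 = 13.1 mg/L.

13.1 mg/L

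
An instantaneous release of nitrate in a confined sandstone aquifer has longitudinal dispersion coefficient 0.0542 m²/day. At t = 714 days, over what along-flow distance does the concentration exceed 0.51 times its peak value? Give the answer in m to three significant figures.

20.4 m

The plume is Gaussian with σ = √(2Dt) = √(2 × 0.0542 × 714) = 8.798 m.
C/C_peak = exp(−Δx²/(2σ²)) = 0.51 ⇒ Δx = σ·√(−2 ln 0.51) = 8.798 × 1.160 = 10.21 m.
Width = 2Δx = 20.4 m.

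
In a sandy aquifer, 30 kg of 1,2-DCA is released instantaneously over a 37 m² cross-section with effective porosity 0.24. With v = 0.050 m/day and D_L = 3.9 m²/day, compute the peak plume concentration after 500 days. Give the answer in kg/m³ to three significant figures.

0.0216 kg/m³

The peak of an instantaneous 1D plume sits at x = vt; there the Gaussian factor is 1 and C_max = M/(n_e·A·√(4πDt)), where n_e·A is the pore area the mass is dissolved in.
√(4πDt) = √(4π × 3.9 × 500) = 156.5 m, so C_max = 30/(0.24 × 37 × 156.5) = 0.0216 kg/m³.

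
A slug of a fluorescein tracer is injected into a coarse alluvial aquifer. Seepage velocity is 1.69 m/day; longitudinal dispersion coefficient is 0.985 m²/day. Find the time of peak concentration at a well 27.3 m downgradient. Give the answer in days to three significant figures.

For the 1D instantaneous-source solution, setting ∂C/∂t = 0 at fixed x gives v²t² + 2Dt − x² = 0, so t = (√(D² + v²x²) − D)/v².
√(D² + v²x²) = √(0.985² + 1.69² × 27.3²) = 46.15; v² = 2.8561.
t = (46.15 − 0.985)/2.8561 = 15.8 days (vs. the pure-advection estimate x/v = 16.2 d).

15.8 days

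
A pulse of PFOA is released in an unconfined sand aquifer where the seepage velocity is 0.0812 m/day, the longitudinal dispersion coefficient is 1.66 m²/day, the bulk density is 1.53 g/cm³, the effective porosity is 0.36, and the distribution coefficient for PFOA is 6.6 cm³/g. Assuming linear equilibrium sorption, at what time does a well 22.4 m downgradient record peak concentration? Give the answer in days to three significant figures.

Retardation factor R = 1 + ρ_b·K_d/n = 1 + 1.53 × 6.6/0.36 = 29.05.
Sorption retards both mechanisms: v_R = v/R = 0.002795 m/day, D_R = D/R = 0.05714 m²/day.
Peak time from v_R²t² + 2D_R t − x² = 0: t = (√(D_R² + v_R²x²) − D_R)/v_R².
√(D_R² + v_R²x²) = √(0.05714² + 0.002795² × 22.4²) = 0.08476; v_R² = 7.812e-06.
t = (0.08476 − 0.05714)/7.812e-06 = 3540 days.

3540 days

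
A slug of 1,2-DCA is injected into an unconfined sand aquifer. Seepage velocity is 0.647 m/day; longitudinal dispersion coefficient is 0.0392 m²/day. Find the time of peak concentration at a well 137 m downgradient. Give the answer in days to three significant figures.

212 days

For the 1D instantaneous-source solution, setting ∂C/∂t = 0 at fixed x gives v²t² + 2Dt − x² = 0, so t = (√(D² + v²x²) − D)/v².
√(D² + v²x²) = √(0.0392² + 0.647² × 137²) = 88.64; v² = 0.418609.
t = (88.64 − 0.0392)/0.418609 = 212 days (vs. the pure-advection estimate x/v = 212 d).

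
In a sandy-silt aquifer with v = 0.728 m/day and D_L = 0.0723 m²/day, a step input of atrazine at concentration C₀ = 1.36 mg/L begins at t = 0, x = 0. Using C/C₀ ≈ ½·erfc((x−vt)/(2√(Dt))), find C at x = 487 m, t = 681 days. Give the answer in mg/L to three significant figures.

For a continuous step input, C/C₀ ≈ ½·erfc((x−vt)/(2√(Dt))).
vt = 0.728 × 681 = 495.768 m and 2√(Dt) = 2√(0.0723 × 681) = 14.03 m.
Argument (x−vt)/(2√(Dt)) = (487 − 495.768)/14.03 = -0.6249; ½·erfc(-0.6249) = 0.8116.
C = 1.36 × 0.8116 = 1.10 mg/L.

1.10 mg/L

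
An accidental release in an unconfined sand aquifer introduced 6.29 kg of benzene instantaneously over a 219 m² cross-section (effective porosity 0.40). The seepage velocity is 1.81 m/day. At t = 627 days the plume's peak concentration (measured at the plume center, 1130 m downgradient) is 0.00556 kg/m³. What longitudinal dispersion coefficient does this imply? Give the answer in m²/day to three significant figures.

0.0212 m²/day

At the plume center C_max = M/(n_e·A·√(4πDt)), so D = M²/(4πt·(n_e·A·C_max)²).
n_e·A·C_max = 0.40 × 219 × 0.00556 = 0.4871 kg/m.
D = 6.29²/(4π × 627 × 0.4871²) = 0.0212 m²/day.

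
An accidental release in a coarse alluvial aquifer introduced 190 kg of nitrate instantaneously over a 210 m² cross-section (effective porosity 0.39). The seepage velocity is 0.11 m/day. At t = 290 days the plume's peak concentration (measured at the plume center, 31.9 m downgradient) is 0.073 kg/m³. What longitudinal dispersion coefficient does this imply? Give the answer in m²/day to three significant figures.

0.277 m²/day

At the plume center C_max = M/(n_e·A·√(4πDt)), so D = M²/(4πt·(n_e·A·C_max)²).
n_e·A·C_max = 0.39 × 210 × 0.073 = 5.979 kg/m.
D = 190²/(4π × 290 × 5.979²) = 0.277 m²/day.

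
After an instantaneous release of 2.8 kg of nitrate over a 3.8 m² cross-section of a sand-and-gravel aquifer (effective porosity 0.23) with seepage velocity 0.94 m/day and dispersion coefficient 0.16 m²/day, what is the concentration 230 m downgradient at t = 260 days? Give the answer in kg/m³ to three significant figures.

For an instantaneous plane source, C(x,t) = M/(n_e·A·√(4πDt)) · exp(−(x−vt)²/(4Dt)), with n_e·A the pore (flow) area.
Plume center vt = 0.94 × 260 = 244.4 m, so the well at 230 m is 14.4 m upgradient of the peak.
√(4πDt) = 22.86 m, giving peak height M/(n_e·A·√(4πDt)) = 2.8/(0.23 × 3.8 × 22.86) = 0.1401 kg/m³.
(x−vt)²/(4Dt) = (-14.4)²/(4 × 0.16 × 260) = 1.246; exp(−1.246) = 0.2877.
C = 0.1401 × 0.2877 = 0.0403 kg/m³.

0.0403 kg/m³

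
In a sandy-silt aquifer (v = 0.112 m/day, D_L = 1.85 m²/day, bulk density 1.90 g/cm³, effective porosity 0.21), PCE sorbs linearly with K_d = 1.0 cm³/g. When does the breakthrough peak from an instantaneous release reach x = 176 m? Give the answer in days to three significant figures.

Retardation factor R = 1 + ρ_b·K_d/n = 1 + 1.90 × 1.0/0.21 = 10.05.
Sorption retards both mechanisms: v_R = v/R = 0.01114 m/day, D_R = D/R = 0.1841 m²/day.
Peak time from v_R²t² + 2D_R t − x² = 0: t = (√(D_R² + v_R²x²) − D_R)/v_R².
√(D_R² + v_R²x²) = √(0.1841² + 0.01114² × 176²) = 1.969; v_R² = 0.0001241.
t = (1.969 − 0.1841)/0.0001241 = 14400 days.

14400 days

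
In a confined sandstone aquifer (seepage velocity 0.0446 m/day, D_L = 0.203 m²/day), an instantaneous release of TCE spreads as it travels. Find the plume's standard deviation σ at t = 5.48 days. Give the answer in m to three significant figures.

Dispersive spreading gives a Gaussian with σ² = 2Dt; advection only shifts the center.
σ = √(2 × 0.203 × 5.48) = 1.49 m.

1.49 m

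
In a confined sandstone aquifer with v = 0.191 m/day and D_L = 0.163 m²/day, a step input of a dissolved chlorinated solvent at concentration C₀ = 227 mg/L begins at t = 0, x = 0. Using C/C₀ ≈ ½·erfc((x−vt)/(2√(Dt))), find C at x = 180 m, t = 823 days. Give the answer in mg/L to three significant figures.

For a continuous step input, C/C₀ ≈ ½·erfc((x−vt)/(2√(Dt))).
vt = 0.191 × 823 = 157.193 m and 2√(Dt) = 2√(0.163 × 823) = 23.16 m.
Argument (x−vt)/(2√(Dt)) = (180 − 157.193)/23.16 = 0.9848; ½·erfc(0.9848) = 0.08185.
C = 227 × 0.08185 = 18.6 mg/L.

18.6 mg/L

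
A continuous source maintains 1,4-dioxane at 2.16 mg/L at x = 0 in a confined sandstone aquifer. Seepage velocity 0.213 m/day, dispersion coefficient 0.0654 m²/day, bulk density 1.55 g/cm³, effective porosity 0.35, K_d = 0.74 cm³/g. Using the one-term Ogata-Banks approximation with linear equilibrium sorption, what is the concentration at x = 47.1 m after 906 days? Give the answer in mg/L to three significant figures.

Retardation factor R = 1 + ρ_b·K_d/n = 1 + 1.55 × 0.74/0.35 = 4.277.
Sorption retards both mechanisms: v_R = v/R = 0.04980 m/day, D_R = D/R = 0.01529 m²/day.
v_R·t = 0.04980 × 906 = 45.1188 m; 2√(D_R t) = 7.444 m; argument = (47.1 − 45.1188)/7.444 = 0.2661.
C = C₀ × ½·erfc(0.2661) = 2.16 × 0.3533 = 0.763 mg/L.

0.763 mg/L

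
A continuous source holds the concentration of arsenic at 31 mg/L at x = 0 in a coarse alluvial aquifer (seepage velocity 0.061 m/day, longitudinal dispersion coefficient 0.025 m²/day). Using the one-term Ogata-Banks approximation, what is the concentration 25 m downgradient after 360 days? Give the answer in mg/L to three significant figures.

7.34 mg/L

For a continuous step input, C/C₀ ≈ ½·erfc((x−vt)/(2√(Dt))).
vt = 0.061 × 360 = 21.96 m and 2√(Dt) = 2√(0.025 × 360) = 6.000 m.
Argument (x−vt)/(2√(Dt)) = (25 − 21.96)/6.000 = 0.5067; ½·erfc(0.5067) = 0.2368.
C = 31 × 0.2368 = 7.34 mg/L.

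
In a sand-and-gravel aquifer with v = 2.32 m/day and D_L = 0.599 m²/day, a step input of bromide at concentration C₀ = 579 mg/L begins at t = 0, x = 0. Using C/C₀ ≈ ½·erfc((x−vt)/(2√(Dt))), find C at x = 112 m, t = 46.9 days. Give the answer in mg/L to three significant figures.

194 mg/L

For a continuous step input, C/C₀ ≈ ½·erfc((x−vt)/(2√(Dt))).
vt = 2.32 × 46.9 = 108.808 m and 2√(Dt) = 2√(0.599 × 46.9) = 10.60 m.
Argument (x−vt)/(2√(Dt)) = (112 − 108.808)/10.60 = 0.3011; ½·erfc(0.3011) = 0.3351.
C = 579 × 0.3351 = 194 mg/L.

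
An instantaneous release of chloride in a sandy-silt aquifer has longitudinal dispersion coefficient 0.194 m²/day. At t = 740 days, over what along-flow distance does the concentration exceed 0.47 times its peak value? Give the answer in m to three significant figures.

41.6 m

The plume is Gaussian with σ = √(2Dt) = √(2 × 0.194 × 740) = 16.94 m.
C/C_peak = exp(−Δx²/(2σ²)) = 0.47 ⇒ Δx = σ·√(−2 ln 0.47) = 16.94 × 1.229 = 20.82 m.
Width = 2Δx = 41.6 m.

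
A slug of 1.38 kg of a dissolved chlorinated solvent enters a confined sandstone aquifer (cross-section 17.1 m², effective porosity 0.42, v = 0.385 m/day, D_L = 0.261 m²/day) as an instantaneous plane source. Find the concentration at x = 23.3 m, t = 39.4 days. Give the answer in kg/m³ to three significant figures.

0.00339 kg/m³

For an instantaneous plane source, C(x,t) = M/(n_e·A·√(4πDt)) · exp(−(x−vt)²/(4Dt)), with n_e·A the pore (flow) area.
Plume center vt = 0.385 × 39.4 = 15.169 m, so the well at 23.3 m is 8.131 m downgradient of the peak.
√(4πDt) = 11.37 m, giving peak height M/(n_e·A·√(4πDt)) = 1.38/(0.42 × 17.1 × 11.37) = 0.01690 kg/m³.
(x−vt)²/(4Dt) = (8.131)²/(4 × 0.261 × 39.4) = 1.607; exp(−1.607) = 0.2005.
C = 0.01690 × 0.2005 = 0.00339 kg/m³.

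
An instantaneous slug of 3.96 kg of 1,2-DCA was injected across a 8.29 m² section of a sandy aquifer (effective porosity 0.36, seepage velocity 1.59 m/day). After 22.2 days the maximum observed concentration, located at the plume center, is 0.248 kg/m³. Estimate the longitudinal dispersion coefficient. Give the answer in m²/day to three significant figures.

At the plume center C_max = M/(n_e·A·√(4πDt)), so D = M²/(4πt·(n_e·A·C_max)²).
n_e·A·C_max = 0.36 × 8.29 × 0.248 = 0.7401 kg/m.
D = 3.96²/(4π × 22.2 × 0.7401²) = 0.103 m²/day.

0.103 m²/day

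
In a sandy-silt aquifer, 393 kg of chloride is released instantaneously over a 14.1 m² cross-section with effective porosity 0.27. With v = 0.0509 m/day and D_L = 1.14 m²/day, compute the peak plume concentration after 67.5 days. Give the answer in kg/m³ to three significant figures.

The peak of an instantaneous 1D plume sits at x = vt; there the Gaussian factor is 1 and C_max = M/(n_e·A·√(4πDt)), where n_e·A is the pore area the mass is dissolved in.
√(4πDt) = √(4π × 1.14 × 67.5) = 31.10 m, so C_max = 393/(0.27 × 14.1 × 31.10) = 3.32 kg/m³.

3.32 kg/m³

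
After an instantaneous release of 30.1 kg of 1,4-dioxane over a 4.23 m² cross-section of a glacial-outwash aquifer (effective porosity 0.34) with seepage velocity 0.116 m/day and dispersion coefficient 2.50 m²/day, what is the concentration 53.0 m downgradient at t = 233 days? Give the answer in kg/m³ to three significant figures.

0.183 kg/m³

For an instantaneous plane source, C(x,t) = M/(n_e·A·√(4πDt)) · exp(−(x−vt)²/(4Dt)), with n_e·A the pore (flow) area.
Plume center vt = 0.116 × 233 = 27.028 m, so the well at 53.0 m is 25.972 m downgradient of the peak.
√(4πDt) = 85.56 m, giving peak height M/(n_e·A·√(4πDt)) = 30.1/(0.34 × 4.23 × 85.56) = 0.2446 kg/m³.
(x−vt)²/(4Dt) = (25.972)²/(4 × 2.50 × 233) = 0.2895; exp(−0.2895) = 0.7486.
C = 0.2446 × 0.7486 = 0.183 kg/m³.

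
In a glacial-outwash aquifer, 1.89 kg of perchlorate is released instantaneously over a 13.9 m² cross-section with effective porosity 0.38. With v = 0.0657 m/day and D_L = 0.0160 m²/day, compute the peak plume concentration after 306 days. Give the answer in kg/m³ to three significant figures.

0.0456 kg/m³

The peak of an instantaneous 1D plume sits at x = vt; there the Gaussian factor is 1 and C_max = M/(n_e·A·√(4πDt)), where n_e·A is the pore area the mass is dissolved in.
√(4πDt) = √(4π × 0.0160 × 306) = 7.844 m, so C_max = 1.89/(0.38 × 13.9 × 7.844) = 0.0456 kg/m³.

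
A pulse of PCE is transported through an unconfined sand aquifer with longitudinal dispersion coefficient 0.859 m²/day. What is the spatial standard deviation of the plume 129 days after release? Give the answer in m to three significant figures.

Dispersive spreading gives a Gaussian with σ² = 2Dt; advection only shifts the center.
σ = √(2 × 0.859 × 129) = 14.9 m.

14.9 m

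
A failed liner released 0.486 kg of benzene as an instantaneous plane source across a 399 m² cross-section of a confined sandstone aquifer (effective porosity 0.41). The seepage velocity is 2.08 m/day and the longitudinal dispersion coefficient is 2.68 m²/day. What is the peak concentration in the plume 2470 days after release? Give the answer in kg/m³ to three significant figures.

1.03e-05 kg/m³

The peak of an instantaneous 1D plume sits at x = vt; there the Gaussian factor is 1 and C_max = M/(n_e·A·√(4πDt)), where n_e·A is the pore area the mass is dissolved in.
√(4πDt) = √(4π × 2.68 × 2470) = 288.4 m, so C_max = 0.486/(0.41 × 399 × 288.4) = 1.03e-05 kg/m³.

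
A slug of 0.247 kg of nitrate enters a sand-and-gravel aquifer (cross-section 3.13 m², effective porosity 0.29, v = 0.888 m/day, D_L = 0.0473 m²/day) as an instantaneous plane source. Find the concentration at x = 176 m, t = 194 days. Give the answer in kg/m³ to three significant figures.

0.0174 kg/m³

For an instantaneous plane source, C(x,t) = M/(n_e·A·√(4πDt)) · exp(−(x−vt)²/(4Dt)), with n_e·A the pore (flow) area.
Plume center vt = 0.888 × 194 = 172.272 m, so the well at 176 m is 3.728 m downgradient of the peak.
√(4πDt) = 10.74 m, giving peak height M/(n_e·A·√(4πDt)) = 0.247/(0.29 × 3.13 × 10.74) = 0.02534 kg/m³.
(x−vt)²/(4Dt) = (3.728)²/(4 × 0.0473 × 194) = 0.3786; exp(−0.3786) = 0.6848.
C = 0.02534 × 0.6848 = 0.0174 kg/m³.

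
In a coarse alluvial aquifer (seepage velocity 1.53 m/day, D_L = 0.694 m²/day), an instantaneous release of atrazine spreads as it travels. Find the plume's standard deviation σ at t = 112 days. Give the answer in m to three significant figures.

12.5 m

Dispersive spreading gives a Gaussian with σ² = 2Dt; advection only shifts the center.
σ = √(2 × 0.694 × 112) = 12.5 m.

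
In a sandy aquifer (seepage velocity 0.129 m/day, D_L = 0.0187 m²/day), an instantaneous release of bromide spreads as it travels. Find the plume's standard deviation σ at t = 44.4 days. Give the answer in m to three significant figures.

1.29 m

Dispersive spreading gives a Gaussian with σ² = 2Dt; advection only shifts the center.
σ = √(2 × 0.0187 × 44.4) = 1.29 m.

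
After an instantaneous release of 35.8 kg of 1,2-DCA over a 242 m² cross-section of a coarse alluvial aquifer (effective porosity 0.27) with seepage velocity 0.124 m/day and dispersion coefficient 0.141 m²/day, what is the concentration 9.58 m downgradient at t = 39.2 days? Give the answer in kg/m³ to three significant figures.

For an instantaneous plane source, C(x,t) = M/(n_e·A·√(4πDt)) · exp(−(x−vt)²/(4Dt)), with n_e·A the pore (flow) area.
Plume center vt = 0.124 × 39.2 = 4.8608 m, so the well at 9.58 m is 4.7192 m downgradient of the peak.
√(4πDt) = 8.334 m, giving peak height M/(n_e·A·√(4πDt)) = 35.8/(0.27 × 242 × 8.334) = 0.06574 kg/m³.
(x−vt)²/(4Dt) = (4.7192)²/(4 × 0.141 × 39.2) = 1.007; exp(−1.007) = 0.3653.
C = 0.06574 × 0.3653 = 0.0240 kg/m³.

0.0240 kg/m³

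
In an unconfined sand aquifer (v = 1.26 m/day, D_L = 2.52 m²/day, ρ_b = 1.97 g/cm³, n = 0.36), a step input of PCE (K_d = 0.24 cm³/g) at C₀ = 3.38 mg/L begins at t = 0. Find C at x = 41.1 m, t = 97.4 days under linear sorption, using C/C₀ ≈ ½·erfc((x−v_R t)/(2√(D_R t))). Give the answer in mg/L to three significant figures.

Retardation factor R = 1 + ρ_b·K_d/n = 1 + 1.97 × 0.24/0.36 = 2.313.
Sorption retards both mechanisms: v_R = v/R = 0.5447 m/day, D_R = D/R = 1.089 m²/day.
v_R·t = 0.5447 × 97.4 = 53.05378 m; 2√(D_R t) = 20.60 m; argument = (41.1 − 53.05378)/20.60 = -0.5803.
C = C₀ × ½·erfc(-0.5803) = 3.38 × 0.7941 = 2.68 mg/L.

2.68 mg/L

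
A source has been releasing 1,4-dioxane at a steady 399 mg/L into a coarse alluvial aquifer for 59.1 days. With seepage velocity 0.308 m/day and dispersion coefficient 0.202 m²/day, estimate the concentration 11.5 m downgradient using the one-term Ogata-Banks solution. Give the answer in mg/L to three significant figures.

365 mg/L

For a continuous step input, C/C₀ ≈ ½·erfc((x−vt)/(2√(Dt))).
vt = 0.308 × 59.1 = 18.2028 m and 2√(Dt) = 2√(0.202 × 59.1) = 6.910 m.
Argument (x−vt)/(2√(Dt)) = (11.5 − 18.2028)/6.910 = -0.9700; ½·erfc(-0.9700) = 0.9149.
C = 399 × 0.9149 = 365 mg/L.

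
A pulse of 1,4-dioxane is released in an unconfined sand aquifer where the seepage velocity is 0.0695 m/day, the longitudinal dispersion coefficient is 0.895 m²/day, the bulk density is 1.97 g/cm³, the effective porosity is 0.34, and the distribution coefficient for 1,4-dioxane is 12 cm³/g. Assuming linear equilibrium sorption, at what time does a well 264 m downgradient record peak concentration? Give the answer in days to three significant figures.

Retardation factor R = 1 + ρ_b·K_d/n = 1 + 1.97 × 12/0.34 = 70.53.
Sorption retards both mechanisms: v_R = v/R = 0.0009854 m/day, D_R = D/R = 0.01269 m²/day.
Peak time from v_R²t² + 2D_R t − x² = 0: t = (√(D_R² + v_R²x²) − D_R)/v_R².
√(D_R² + v_R²x²) = √(0.01269² + 0.0009854² × 264²) = 0.2605; v_R² = 9.710e-07.
t = (0.2605 − 0.01269)/9.710e-07 = 255000 days.

255000 days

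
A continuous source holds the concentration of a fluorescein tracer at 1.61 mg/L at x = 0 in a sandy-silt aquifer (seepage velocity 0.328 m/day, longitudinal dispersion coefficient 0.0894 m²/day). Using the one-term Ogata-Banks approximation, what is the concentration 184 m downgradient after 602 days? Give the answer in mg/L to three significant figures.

For a continuous step input, C/C₀ ≈ ½·erfc((x−vt)/(2√(Dt))).
vt = 0.328 × 602 = 197.456 m and 2√(Dt) = 2√(0.0894 × 602) = 14.67 m.
Argument (x−vt)/(2√(Dt)) = (184 − 197.456)/14.67 = -0.9172; ½·erfc(-0.9172) = 0.9027.
C = 1.61 × 0.9027 = 1.45 mg/L.

1.45 mg/L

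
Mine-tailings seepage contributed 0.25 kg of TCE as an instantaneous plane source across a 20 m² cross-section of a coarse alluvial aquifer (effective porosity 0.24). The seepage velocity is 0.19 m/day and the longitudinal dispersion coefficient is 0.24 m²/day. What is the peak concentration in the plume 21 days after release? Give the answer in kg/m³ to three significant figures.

The peak of an instantaneous 1D plume sits at x = vt; there the Gaussian factor is 1 and C_max = M/(n_e·A·√(4πDt)), where n_e·A is the pore area the mass is dissolved in.
√(4πDt) = √(4π × 0.24 × 21) = 7.958 m, so C_max = 0.25/(0.24 × 20 × 7.958) = 0.00654 kg/m³.

0.00654 kg/m³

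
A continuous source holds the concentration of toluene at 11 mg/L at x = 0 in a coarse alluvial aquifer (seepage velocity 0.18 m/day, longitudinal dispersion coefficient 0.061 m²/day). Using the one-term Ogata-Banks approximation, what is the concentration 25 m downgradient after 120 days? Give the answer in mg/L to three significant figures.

2.06 mg/L

For a continuous step input, C/C₀ ≈ ½·erfc((x−vt)/(2√(Dt))).
vt = 0.18 × 120 = 21.6 m and 2√(Dt) = 2√(0.061 × 120) = 5.411 m.
Argument (x−vt)/(2√(Dt)) = (25 − 21.6)/5.411 = 0.6283; ½·erfc(0.6283) = 0.1871.
C = 11 × 0.1871 = 2.06 mg/L.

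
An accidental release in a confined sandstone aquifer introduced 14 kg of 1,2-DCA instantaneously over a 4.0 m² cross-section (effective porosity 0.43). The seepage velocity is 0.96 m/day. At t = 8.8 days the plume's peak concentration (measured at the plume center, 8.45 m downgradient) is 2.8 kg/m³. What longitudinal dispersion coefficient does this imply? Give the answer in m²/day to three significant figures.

0.0764 m²/day

At the plume center C_max = M/(n_e·A·√(4πDt)), so D = M²/(4πt·(n_e·A·C_max)²).
n_e·A·C_max = 0.43 × 4.0 × 2.8 = 4.816 kg/m.
D = 14²/(4π × 8.8 × 4.816²) = 0.0764 m²/day.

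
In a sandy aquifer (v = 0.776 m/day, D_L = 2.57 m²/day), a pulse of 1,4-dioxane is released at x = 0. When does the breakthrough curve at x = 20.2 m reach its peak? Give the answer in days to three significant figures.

22.1 days

For the 1D instantaneous-source solution, setting ∂C/∂t = 0 at fixed x gives v²t² + 2Dt − x² = 0, so t = (√(D² + v²x²) − D)/v².
√(D² + v²x²) = √(2.57² + 0.776² × 20.2²) = 15.88; v² = 0.602176.
t = (15.88 − 2.57)/0.602176 = 22.1 days (vs. the pure-advection estimate x/v = 26.0 d).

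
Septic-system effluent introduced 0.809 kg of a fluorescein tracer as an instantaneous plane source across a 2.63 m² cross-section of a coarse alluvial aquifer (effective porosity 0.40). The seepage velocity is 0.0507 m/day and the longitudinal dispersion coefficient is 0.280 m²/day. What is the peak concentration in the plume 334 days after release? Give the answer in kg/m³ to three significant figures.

The peak of an instantaneous 1D plume sits at x = vt; there the Gaussian factor is 1 and C_max = M/(n_e·A·√(4πDt)), where n_e·A is the pore area the mass is dissolved in.
√(4πDt) = √(4π × 0.280 × 334) = 34.28 m, so C_max = 0.809/(0.40 × 2.63 × 34.28) = 0.0224 kg/m³.

0.0224 kg/m³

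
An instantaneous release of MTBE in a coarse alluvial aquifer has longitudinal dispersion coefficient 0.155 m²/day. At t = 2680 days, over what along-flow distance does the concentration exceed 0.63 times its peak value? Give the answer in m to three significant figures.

55.4 m

The plume is Gaussian with σ = √(2Dt) = √(2 × 0.155 × 2680) = 28.82 m.
C/C_peak = exp(−Δx²/(2σ²)) = 0.63 ⇒ Δx = σ·√(−2 ln 0.63) = 28.82 × 0.9613 = 27.70 m.
Width = 2Δx = 55.4 m.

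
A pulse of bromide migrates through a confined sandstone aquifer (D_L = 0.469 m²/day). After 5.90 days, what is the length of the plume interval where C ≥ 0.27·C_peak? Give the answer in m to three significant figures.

7.61 m

The plume is Gaussian with σ = √(2Dt) = √(2 × 0.469 × 5.90) = 2.352 m.
C/C_peak = exp(−Δx²/(2σ²)) = 0.27 ⇒ Δx = σ·√(−2 ln 0.27) = 2.352 × 1.618 = 3.806 m.
Width = 2Δx = 7.61 m.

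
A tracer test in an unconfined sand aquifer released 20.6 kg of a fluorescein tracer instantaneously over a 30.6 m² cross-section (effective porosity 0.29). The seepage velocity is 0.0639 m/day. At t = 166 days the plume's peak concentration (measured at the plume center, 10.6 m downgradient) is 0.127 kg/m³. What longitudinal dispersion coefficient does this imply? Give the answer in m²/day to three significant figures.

At the plume center C_max = M/(n_e·A·√(4πDt)), so D = M²/(4πt·(n_e·A·C_max)²).
n_e·A·C_max = 0.29 × 30.6 × 0.127 = 1.127 kg/m.
D = 20.6²/(4π × 166 × 1.127²) = 0.160 m²/day.

0.160 m²/day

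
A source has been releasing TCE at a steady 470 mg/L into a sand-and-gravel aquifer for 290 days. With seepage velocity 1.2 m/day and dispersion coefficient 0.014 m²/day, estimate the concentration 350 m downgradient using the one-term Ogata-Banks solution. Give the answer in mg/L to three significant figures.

113 mg/L

For a continuous step input, C/C₀ ≈ ½·erfc((x−vt)/(2√(Dt))).
vt = 1.2 × 290 = 348 m and 2√(Dt) = 2√(0.014 × 290) = 4.030 m.
Argument (x−vt)/(2√(Dt)) = (350 − 348)/4.030 = 0.4963; ½·erfc(0.4963) = 0.2414.
C = 470 × 0.2414 = 113 mg/L.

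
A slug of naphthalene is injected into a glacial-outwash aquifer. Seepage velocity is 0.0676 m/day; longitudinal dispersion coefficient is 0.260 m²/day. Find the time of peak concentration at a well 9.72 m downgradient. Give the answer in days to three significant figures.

For the 1D instantaneous-source solution, setting ∂C/∂t = 0 at fixed x gives v²t² + 2Dt − x² = 0, so t = (√(D² + v²x²) − D)/v².
√(D² + v²x²) = √(0.260² + 0.0676² × 9.72²) = 0.7066; v² = 0.00456976.
t = (0.7066 − 0.260)/0.00456976 = 97.7 days (vs. the pure-advection estimate x/v = 144 d).

97.7 days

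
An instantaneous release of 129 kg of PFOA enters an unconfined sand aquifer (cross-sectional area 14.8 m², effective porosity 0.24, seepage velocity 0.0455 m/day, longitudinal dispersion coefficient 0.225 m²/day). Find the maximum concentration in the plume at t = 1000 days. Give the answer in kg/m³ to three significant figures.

The peak of an instantaneous 1D plume sits at x = vt; there the Gaussian factor is 1 and C_max = M/(n_e·A·√(4πDt)), where n_e·A is the pore area the mass is dissolved in.
√(4πDt) = √(4π × 0.225 × 1000) = 53.17 m, so C_max = 129/(0.24 × 14.8 × 53.17) = 0.683 kg/m³.

0.683 kg/m³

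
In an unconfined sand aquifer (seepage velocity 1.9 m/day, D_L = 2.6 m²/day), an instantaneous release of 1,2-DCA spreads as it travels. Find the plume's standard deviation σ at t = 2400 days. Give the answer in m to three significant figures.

Dispersive spreading gives a Gaussian with σ² = 2Dt; advection only shifts the center.
σ = √(2 × 2.6 × 2400) = 112 m.

112 m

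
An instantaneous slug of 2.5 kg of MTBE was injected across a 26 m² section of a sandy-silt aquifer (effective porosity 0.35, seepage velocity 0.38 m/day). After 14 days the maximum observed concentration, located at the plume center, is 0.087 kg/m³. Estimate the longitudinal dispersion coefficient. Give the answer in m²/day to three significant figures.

At the plume center C_max = M/(n_e·A·√(4πDt)), so D = M²/(4πt·(n_e·A·C_max)²).
n_e·A·C_max = 0.35 × 26 × 0.087 = 0.7917 kg/m.
D = 2.5²/(4π × 14 × 0.7917²) = 0.0567 m²/day.

0.0567 m²/day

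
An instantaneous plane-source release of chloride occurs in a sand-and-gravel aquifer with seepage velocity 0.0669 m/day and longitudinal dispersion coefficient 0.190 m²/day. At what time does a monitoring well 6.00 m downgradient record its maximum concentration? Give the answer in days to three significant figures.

For the 1D instantaneous-source solution, setting ∂C/∂t = 0 at fixed x gives v²t² + 2Dt − x² = 0, so t = (√(D² + v²x²) − D)/v².
√(D² + v²x²) = √(0.190² + 0.0669² × 6.00²) = 0.4441; v² = 0.00447561.
t = (0.4441 − 0.190)/0.00447561 = 56.8 days (vs. the pure-advection estimate x/v = 89.7 d).

56.8 days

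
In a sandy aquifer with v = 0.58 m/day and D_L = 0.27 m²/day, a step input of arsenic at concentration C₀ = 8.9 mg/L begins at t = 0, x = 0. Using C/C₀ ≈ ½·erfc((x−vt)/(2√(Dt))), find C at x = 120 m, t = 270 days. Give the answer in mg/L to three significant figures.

8.89 mg/L

For a continuous step input, C/C₀ ≈ ½·erfc((x−vt)/(2√(Dt))).
vt = 0.58 × 270 = 156.6 m and 2√(Dt) = 2√(0.27 × 270) = 17.08 m.
Argument (x−vt)/(2√(Dt)) = (120 − 156.6)/17.08 = -2.143; ½·erfc(-2.143) = 0.9988.
C = 8.9 × 0.9988 = 8.89 mg/L.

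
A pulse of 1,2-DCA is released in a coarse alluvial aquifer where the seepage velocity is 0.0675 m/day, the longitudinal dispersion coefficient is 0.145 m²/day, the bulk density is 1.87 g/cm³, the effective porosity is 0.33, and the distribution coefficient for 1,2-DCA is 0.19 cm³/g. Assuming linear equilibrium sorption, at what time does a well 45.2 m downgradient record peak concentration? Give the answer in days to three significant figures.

1330 days

Retardation factor R = 1 + ρ_b·K_d/n = 1 + 1.87 × 0.19/0.33 = 2.077.
Sorption retards both mechanisms: v_R = v/R = 0.03250 m/day, D_R = D/R = 0.06981 m²/day.
Peak time from v_R²t² + 2D_R t − x² = 0: t = (√(D_R² + v_R²x²) − D_R)/v_R².
√(D_R² + v_R²x²) = √(0.06981² + 0.03250² × 45.2²) = 1.471; v_R² = 0.001056.
t = (1.471 − 0.06981)/0.001056 = 1330 days.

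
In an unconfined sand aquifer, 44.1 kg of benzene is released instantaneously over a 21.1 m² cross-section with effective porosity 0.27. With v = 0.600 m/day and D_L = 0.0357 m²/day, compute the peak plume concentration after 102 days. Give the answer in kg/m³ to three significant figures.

The peak of an instantaneous 1D plume sits at x = vt; there the Gaussian factor is 1 and C_max = M/(n_e·A·√(4πDt)), where n_e·A is the pore area the mass is dissolved in.
√(4πDt) = √(4π × 0.0357 × 102) = 6.765 m, so C_max = 44.1/(0.27 × 21.1 × 6.765) = 1.14 kg/m³.

1.14 kg/m³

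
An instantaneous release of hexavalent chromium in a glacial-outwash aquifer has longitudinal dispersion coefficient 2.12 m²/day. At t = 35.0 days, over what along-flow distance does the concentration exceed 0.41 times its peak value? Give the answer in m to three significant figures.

32.5 m

The plume is Gaussian with σ = √(2Dt) = √(2 × 2.12 × 35.0) = 12.18 m.
C/C_peak = exp(−Δx²/(2σ²)) = 0.41 ⇒ Δx = σ·√(−2 ln 0.41) = 12.18 × 1.335 = 16.26 m.
Width = 2Δx = 32.5 m.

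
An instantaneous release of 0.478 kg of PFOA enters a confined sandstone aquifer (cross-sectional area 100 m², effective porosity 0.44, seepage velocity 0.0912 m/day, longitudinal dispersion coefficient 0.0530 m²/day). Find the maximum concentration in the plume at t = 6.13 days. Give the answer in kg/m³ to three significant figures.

The peak of an instantaneous 1D plume sits at x = vt; there the Gaussian factor is 1 and C_max = M/(n_e·A·√(4πDt)), where n_e·A is the pore area the mass is dissolved in.
√(4πDt) = √(4π × 0.0530 × 6.13) = 2.021 m, so C_max = 0.478/(0.44 × 100 × 2.021) = 0.00538 kg/m³.

0.00538 kg/m³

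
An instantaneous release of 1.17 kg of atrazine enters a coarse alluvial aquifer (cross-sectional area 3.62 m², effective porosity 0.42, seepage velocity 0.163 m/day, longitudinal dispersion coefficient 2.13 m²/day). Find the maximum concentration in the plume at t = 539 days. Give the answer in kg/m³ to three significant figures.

0.00641 kg/m³

The peak of an instantaneous 1D plume sits at x = vt; there the Gaussian factor is 1 and C_max = M/(n_e·A·√(4πDt)), where n_e·A is the pore area the mass is dissolved in.
√(4πDt) = √(4π × 2.13 × 539) = 120.1 m, so C_max = 1.17/(0.42 × 3.62 × 120.1) = 0.00641 kg/m³.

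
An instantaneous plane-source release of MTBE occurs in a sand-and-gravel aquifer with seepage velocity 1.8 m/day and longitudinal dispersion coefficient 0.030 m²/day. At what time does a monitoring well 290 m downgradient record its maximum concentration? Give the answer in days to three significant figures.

161 days

For the 1D instantaneous-source solution, setting ∂C/∂t = 0 at fixed x gives v²t² + 2Dt − x² = 0, so t = (√(D² + v²x²) − D)/v².
√(D² + v²x²) = √(0.030² + 1.8² × 290²) = 522.0; v² = 3.24.
t = (522.0 − 0.030)/3.24 = 161 days (vs. the pure-advection estimate x/v = 161 d).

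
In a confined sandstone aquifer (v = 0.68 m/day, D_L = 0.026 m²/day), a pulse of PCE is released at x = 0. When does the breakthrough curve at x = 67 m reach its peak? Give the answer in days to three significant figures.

98.5 days

For the 1D instantaneous-source solution, setting ∂C/∂t = 0 at fixed x gives v²t² + 2Dt − x² = 0, so t = (√(D² + v²x²) − D)/v².
√(D² + v²x²) = √(0.026² + 0.68² × 67²) = 45.56; v² = 0.4624.
t = (45.56 − 0.026)/0.4624 = 98.5 days (vs. the pure-advection estimate x/v = 98.5 d).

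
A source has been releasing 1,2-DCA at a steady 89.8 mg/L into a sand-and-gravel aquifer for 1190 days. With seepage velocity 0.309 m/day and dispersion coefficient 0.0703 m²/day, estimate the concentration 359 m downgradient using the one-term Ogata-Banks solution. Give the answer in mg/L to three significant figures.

For a continuous step input, C/C₀ ≈ ½·erfc((x−vt)/(2√(Dt))).
vt = 0.309 × 1190 = 367.71 m and 2√(Dt) = 2√(0.0703 × 1190) = 18.29 m.
Argument (x−vt)/(2√(Dt)) = (359 − 367.71)/18.29 = -0.4762; ½·erfc(-0.4762) = 0.7497.
C = 89.8 × 0.7497 = 67.3 mg/L.

67.3 mg/L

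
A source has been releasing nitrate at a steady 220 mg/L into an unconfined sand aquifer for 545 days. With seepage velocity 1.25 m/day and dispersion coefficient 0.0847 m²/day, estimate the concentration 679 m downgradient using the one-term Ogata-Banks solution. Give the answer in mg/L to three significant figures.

For a continuous step input, C/C₀ ≈ ½·erfc((x−vt)/(2√(Dt))).
vt = 1.25 × 545 = 681.25 m and 2√(Dt) = 2√(0.0847 × 545) = 13.59 m.
Argument (x−vt)/(2√(Dt)) = (679 − 681.25)/13.59 = -0.1656; ½·erfc(-0.1656) = 0.5926.
C = 220 × 0.5926 = 130 mg/L.

130 mg/L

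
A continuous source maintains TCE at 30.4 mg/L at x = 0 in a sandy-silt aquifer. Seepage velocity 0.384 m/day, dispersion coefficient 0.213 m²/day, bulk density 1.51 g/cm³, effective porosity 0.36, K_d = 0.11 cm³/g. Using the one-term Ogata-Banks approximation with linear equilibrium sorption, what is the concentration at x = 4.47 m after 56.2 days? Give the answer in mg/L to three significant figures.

30.2 mg/L

Retardation factor R = 1 + ρ_b·K_d/n = 1 + 1.51 × 0.11/0.36 = 1.461.
Sorption retards both mechanisms: v_R = v/R = 0.2628 m/day, D_R = D/R = 0.1458 m²/day.
v_R·t = 0.2628 × 56.2 = 14.76936 m; 2√(D_R t) = 5.725 m; argument = (4.47 − 14.76936)/5.725 = -1.799.
C = C₀ × ½·erfc(-1.799) = 30.4 × 0.9945 = 30.2 mg/L.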